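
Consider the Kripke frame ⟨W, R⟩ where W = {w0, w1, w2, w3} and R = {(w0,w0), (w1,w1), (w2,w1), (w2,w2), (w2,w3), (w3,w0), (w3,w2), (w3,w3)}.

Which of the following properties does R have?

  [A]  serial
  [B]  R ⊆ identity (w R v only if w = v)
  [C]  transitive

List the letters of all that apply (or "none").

A

(A) serial: every world has an R-successor.
(B) not ⊆ identity: w2 R w1 with w2 ≠ w1.
(C) not transitive: w2 R w3 and w3 R w0 but not w2 R w0.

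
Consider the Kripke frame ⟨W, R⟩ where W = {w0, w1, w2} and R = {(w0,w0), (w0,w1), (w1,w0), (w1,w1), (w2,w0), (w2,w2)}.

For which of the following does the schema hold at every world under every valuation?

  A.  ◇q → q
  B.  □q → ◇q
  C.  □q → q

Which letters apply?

R is reflexive: each world relates to itself.
R is serial: every world has an R-successor.
R is not a subset of the identity: w0 R w1 with w0 ≠ w1.
(A) ◇q → q is the converse of T; it holds exactly when R ⊆ identity. Here R ⊄ identity — not valid.
(B) □q → ◇q is axiom D; it is valid on a frame exactly when R is serial. R is serial, so valid.
(C) □q → q is axiom T, which corresponds to reflexivity. R is reflexive — valid.

B, C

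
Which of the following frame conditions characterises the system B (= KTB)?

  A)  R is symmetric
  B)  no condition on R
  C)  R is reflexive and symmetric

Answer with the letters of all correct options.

C

(A) this class determines KB, not B (= KTB).
(B) this class determines K, not B (= KTB).
(C) B (= KTB) is sound and complete for exactly this class.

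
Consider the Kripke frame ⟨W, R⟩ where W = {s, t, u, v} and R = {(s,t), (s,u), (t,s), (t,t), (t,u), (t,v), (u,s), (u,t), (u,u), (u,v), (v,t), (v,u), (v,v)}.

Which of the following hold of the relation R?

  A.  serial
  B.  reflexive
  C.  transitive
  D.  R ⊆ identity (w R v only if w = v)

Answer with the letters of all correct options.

(A) serial: every world has an R-successor.
(B) not reflexive: not s R s.
(C) not transitive: s R t and t R s but not s R s.
(D) not ⊆ identity: s R t with s ≠ t.

A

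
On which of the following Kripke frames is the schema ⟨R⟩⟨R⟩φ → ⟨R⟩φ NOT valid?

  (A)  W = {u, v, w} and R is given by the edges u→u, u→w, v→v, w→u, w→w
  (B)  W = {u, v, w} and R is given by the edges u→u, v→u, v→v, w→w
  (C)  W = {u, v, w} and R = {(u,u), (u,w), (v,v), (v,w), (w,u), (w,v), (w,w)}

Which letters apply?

C

The schema ⟨R⟩⟨R⟩φ → ⟨R⟩φ is the dual of axiom 4; it is valid on a frame iff R is transitive.
(A) R is transitive (R is closed under composition), so the schema is valid here.
(B) R is transitive (R is closed under composition), so the schema is valid here.
(C) R is not transitive (u R w and w R v but not u R v), so the schema fails here.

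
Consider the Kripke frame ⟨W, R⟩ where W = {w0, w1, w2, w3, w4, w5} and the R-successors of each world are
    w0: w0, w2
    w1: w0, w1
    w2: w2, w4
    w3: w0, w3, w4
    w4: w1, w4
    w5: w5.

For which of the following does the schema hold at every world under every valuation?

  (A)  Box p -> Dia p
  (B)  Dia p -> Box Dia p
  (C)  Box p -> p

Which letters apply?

R is reflexive: each world relates to itself.
R is not euclidean: w0 R w2 and w0 R w0 but not w2 R w0.
R is serial: every world has an R-successor.
(A) Box p -> Dia p (axiom D) characterises the serial frames. R is serial — valid.
(B) Dia p -> Box Dia p is axiom 5; it is valid on a frame exactly when R is euclidean. R is not euclidean, so not valid.
(C) Box p -> p is axiom T; it is valid on a frame exactly when R is reflexive. R is reflexive, so valid.

A, C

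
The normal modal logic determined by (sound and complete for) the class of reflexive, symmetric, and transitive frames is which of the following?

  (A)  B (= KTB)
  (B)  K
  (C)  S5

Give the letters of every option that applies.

C

(A) B (= KTB) is determined by the class of reflexive and symmetric frames.
(B) K is determined by the class of arbitrary frames.
(C) S5 is determined by exactly this class.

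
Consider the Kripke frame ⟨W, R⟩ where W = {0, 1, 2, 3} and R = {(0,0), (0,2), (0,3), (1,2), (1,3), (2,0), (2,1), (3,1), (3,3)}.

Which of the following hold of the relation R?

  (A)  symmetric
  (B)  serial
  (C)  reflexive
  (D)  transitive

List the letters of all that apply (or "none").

B

(A) not symmetric: 0 R 3 but not 3 R 0.
(B) serial: every world has an R-successor.
(C) not reflexive: not 1 R 1.
(D) not transitive: 0 R 2 and 2 R 1 but not 0 R 1.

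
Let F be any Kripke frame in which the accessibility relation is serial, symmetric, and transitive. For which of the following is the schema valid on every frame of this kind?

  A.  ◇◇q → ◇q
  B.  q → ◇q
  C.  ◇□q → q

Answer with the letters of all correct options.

A, B, C

A serial symmetric transitive relation is reflexive (take any v with uRv; symmetry gives vRu and transitivity gives uRu), hence an equivalence relation.
(A) ◇◇q → ◇q is the dual of axiom 4; it is valid on a frame exactly when R is transitive. Every such R is transitive, so valid.
(B) the dual of axiom T: valid iff R is reflexive. Every such R is reflexive — valid.
(C) ◇□q → q is the dual of axiom B; it is valid on a frame exactly when R is symmetric. Every such R is symmetric, so valid.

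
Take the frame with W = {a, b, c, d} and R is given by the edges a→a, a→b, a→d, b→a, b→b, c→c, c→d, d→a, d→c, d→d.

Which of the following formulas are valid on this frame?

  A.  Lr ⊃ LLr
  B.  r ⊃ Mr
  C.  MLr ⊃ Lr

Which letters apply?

B

R is reflexive: each world relates to itself.
R is not transitive: a R d and d R c but not a R c.
R is not euclidean: a R b and a R d but not b R d.
(A) axiom 4: valid iff R is transitive. R is not transitive — not valid.
(B) r ⊃ Mr is the dual of axiom T; it is valid on a frame exactly when R is reflexive. R is reflexive, so valid.
(C) MLr ⊃ Lr is the dual of axiom 5, which corresponds to the euclidean property. R is not euclidean — not valid.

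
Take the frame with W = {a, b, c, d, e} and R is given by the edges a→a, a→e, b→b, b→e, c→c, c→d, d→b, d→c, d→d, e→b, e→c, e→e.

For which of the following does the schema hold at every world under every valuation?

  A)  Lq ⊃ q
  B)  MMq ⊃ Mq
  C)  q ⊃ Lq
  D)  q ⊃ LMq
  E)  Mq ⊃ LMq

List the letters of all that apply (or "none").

A

R is reflexive: each world relates to itself.
R is not symmetric: a R e but not e R a.
R is not transitive: a R e and e R b but not a R b.
R is not euclidean: a R e and a R a but not e R a.
R is not a subset of the identity: a R e with a ≠ e.
(A) Lq ⊃ q is axiom T, which corresponds to reflexivity. R is reflexive — valid.
(B) MMq ⊃ Mq (the dual of axiom 4) characterises the transitive frames. R is not transitive — not valid.
(C) q ⊃ Lq (equivalent to ◇p→p) corresponds to R being a subset of the identity. Here R ⊄ identity, so not valid.
(D) q ⊃ LMq (axiom B) characterises the symmetric frames. R is not symmetric — not valid.
(E) Mq ⊃ LMq (axiom 5) characterises the euclidean frames. R is not euclidean — not valid.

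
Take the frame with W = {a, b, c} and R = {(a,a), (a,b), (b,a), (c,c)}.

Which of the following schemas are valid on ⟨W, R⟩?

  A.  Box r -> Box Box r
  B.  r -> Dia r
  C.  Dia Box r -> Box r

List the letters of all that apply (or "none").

none

R is not reflexive: not b R b.
R is not transitive: b R a and a R b but not b R b.
R is not euclidean: a R b and a R b but not b R b.
(A) Box r -> Box Box r (axiom 4) characterises the transitive frames. R is not transitive — not valid.
(B) r -> Dia r (the dual of axiom T) characterises the reflexive frames. R is not reflexive — not valid.
(C) Dia Box r -> Box r (the dual of axiom 5) characterises the euclidean frames. R is not euclidean — not valid.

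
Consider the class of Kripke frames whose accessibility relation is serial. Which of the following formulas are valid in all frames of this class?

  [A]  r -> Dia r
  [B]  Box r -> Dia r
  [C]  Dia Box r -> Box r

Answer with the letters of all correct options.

B

(A) r -> Dia r is the dual of axiom T; it is valid on a frame exactly when R is reflexive. Such an R need not be reflexive, so not valid.
(B) Box r -> Dia r is axiom D; it is valid on a frame exactly when R is serial. Every such R is serial, so valid.
(C) Dia Box r -> Box r is the dual of axiom 5, which corresponds to the euclidean property. Such an R need not be euclidean — not valid.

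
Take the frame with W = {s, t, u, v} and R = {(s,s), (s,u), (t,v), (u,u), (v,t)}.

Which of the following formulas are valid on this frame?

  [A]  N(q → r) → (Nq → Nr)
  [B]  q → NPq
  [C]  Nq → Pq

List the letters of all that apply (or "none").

A, C

R is not symmetric: s R u but not u R s.
R is serial: every world has an R-successor.
(A) this is just K, valid on every normal frame.
(B) q → NPq is axiom B, which corresponds to symmetry. R is not symmetric — not valid.
(C) Nq → Pq is axiom D, which corresponds to seriality. R is serial — valid.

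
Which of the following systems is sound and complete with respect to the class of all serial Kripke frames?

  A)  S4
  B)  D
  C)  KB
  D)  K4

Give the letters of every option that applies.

B

(A) S4 is determined by the class of reflexive and transitive frames.
(B) D is determined by exactly this class.
(C) KB is determined by the class of symmetric frames.
(D) K4 is determined by the class of transitive frames.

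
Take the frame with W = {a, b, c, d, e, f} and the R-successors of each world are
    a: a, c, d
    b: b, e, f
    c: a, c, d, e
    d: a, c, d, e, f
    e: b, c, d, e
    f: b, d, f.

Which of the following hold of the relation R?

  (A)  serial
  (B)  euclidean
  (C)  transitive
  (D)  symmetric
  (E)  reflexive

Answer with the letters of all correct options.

(A) serial: every world has an R-successor.
(B) not euclidean: b R e and b R f but not e R f.
(C) not transitive: a R c and c R e but not a R e.
(D) symmetric: every R-edge is matched by its reverse.
(E) reflexive: each world relates to itself.

A, D, E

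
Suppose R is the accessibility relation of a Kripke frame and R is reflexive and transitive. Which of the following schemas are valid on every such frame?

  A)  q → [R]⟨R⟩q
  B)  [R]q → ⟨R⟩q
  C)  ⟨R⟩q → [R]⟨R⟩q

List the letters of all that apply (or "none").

Reflexive relations are serial.
(A) q → [R]⟨R⟩q (axiom B) characterises the symmetric frames. Such an R need not be symmetric — not valid.
(B) [R]q → ⟨R⟩q is axiom D, which corresponds to seriality. Every such R is serial — valid.
(C) ⟨R⟩q → [R]⟨R⟩q is axiom 5; it is valid on a frame exactly when R is euclidean. Such an R need not be euclidean, so not valid.

B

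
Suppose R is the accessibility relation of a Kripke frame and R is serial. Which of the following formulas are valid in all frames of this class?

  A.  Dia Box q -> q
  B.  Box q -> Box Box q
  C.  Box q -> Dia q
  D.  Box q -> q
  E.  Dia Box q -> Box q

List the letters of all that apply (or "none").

C

(A) Dia Box q -> q is the dual of axiom B; it is valid on a frame exactly when R is symmetric. Such an R need not be symmetric, so not valid.
(B) Box q -> Box Box q (axiom 4) characterises the transitive frames. Such an R need not be transitive — not valid.
(C) Box q -> Dia q is axiom D, which corresponds to seriality. Every such R is serial — valid.
(D) Box q -> q is axiom T; it is valid on a frame exactly when R is reflexive. Such an R need not be reflexive, so not valid.
(E) Dia Box q -> Box q is the dual of axiom 5; it is valid on a frame exactly when R is euclidean. Such an R need not be euclidean, so not valid.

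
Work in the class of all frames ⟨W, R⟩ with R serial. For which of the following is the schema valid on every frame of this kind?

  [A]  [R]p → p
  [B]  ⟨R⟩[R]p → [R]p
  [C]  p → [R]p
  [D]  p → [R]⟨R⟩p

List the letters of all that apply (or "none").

(A) [R]p → p is axiom T, which corresponds to reflexivity. Such an R need not be reflexive — not valid.
(B) ⟨R⟩[R]p → [R]p (the dual of axiom 5) characterises the euclidean frames. Such an R need not be euclidean — not valid.
(C) p → [R]p (equivalent to ◇p→p) corresponds to R being a subset of the identity. Such an R need not be a subset of the identity, so not valid.
(D) p → [R]⟨R⟩p (axiom B) characterises the symmetric frames. Such an R need not be symmetric — not valid.

none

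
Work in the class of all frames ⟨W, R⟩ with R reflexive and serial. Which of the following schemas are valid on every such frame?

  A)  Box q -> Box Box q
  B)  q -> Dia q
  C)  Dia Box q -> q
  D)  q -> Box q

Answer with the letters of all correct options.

B

(A) Box q -> Box Box q (axiom 4) characterises the transitive frames. Such an R need not be transitive — not valid.
(B) q -> Dia q is the dual of axiom T, which corresponds to reflexivity. Every such R is reflexive — valid.
(C) Dia Box q -> q (the dual of axiom B) characterises the symmetric frames. Such an R need not be symmetric — not valid.
(D) q -> Box q (equivalent to ◇p→p) corresponds to R being a subset of the identity. Such an R need not be a subset of the identity, so not valid.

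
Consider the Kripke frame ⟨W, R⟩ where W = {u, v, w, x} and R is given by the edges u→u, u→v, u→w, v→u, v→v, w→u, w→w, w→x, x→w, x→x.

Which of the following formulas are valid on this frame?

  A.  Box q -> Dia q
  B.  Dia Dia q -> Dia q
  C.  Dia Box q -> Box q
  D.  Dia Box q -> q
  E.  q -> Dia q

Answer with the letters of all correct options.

R is reflexive: each world relates to itself.
R is symmetric: every R-edge is matched by its reverse.
R is not transitive: u R w and w R x but not u R x.
R is not euclidean: u R v and u R w but not v R w.
R is serial: every world has an R-successor.
(A) Box q -> Dia q is axiom D, which corresponds to seriality. R is serial — valid.
(B) Dia Dia q -> Dia q (the dual of axiom 4) characterises the transitive frames. R is not transitive — not valid.
(C) the dual of axiom 5: valid iff R is euclidean. R is not euclidean — not valid.
(D) Dia Box q -> q is the dual of axiom B, which corresponds to symmetry. R is symmetric — valid.
(E) q -> Dia q is the dual of axiom T, which corresponds to reflexivity. R is reflexive — valid.

A, D, E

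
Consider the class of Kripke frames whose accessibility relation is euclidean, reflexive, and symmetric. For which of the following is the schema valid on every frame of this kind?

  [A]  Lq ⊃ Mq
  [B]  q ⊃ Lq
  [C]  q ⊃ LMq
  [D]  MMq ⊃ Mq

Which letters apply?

A relation that is euclidean, reflexive, and symmetric is also serial and transitive.
(A) Lq ⊃ Mq is axiom D, which corresponds to seriality. Every such R is serial — valid.
(B) q ⊃ Lq (equivalent to ◇p→p) corresponds to R being a subset of the identity. Such an R need not be a subset of the identity, so not valid.
(C) q ⊃ LMq is axiom B, which corresponds to symmetry. Every such R is symmetric — valid.
(D) MMq ⊃ Mq (the dual of axiom 4) characterises the transitive frames. Every such R is transitive — valid.

A, C, D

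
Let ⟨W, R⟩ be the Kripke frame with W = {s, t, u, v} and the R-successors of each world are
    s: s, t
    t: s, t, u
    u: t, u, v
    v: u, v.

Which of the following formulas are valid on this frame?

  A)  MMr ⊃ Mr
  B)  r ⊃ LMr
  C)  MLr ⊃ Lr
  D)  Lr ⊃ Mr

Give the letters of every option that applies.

R is symmetric: every R-edge is matched by its reverse.
R is not transitive: s R t and t R u but not s R u.
R is not euclidean: t R s and t R u but not s R u.
R is serial: every world has an R-successor.
(A) MMr ⊃ Mr is the dual of axiom 4, which corresponds to transitivity. R is not transitive — not valid.
(B) r ⊃ LMr is axiom B, which corresponds to symmetry. R is symmetric — valid.
(C) MLr ⊃ Lr is the dual of axiom 5, which corresponds to the euclidean property. R is not euclidean — not valid.
(D) Lr ⊃ Mr is axiom D, which corresponds to seriality. R is serial — valid.

B, D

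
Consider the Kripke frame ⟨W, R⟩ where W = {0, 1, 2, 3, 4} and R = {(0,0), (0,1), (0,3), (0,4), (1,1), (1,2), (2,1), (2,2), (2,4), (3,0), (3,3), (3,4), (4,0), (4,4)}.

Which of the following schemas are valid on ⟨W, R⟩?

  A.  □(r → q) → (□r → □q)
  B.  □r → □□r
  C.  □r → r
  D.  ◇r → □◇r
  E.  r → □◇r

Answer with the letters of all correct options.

A, C

R is reflexive: each world relates to itself.
R is not symmetric: 0 R 1 but not 1 R 0.
R is not transitive: 0 R 1 and 1 R 2 but not 0 R 2.
R is not euclidean: 0 R 1 and 0 R 0 but not 1 R 0.
(A) □(r → q) → (□r → □q) is the K axiom; it holds on all frames — valid.
(B) □r → □□r (axiom 4) characterises the transitive frames. R is not transitive — not valid.
(C) □r → r is axiom T, which corresponds to reflexivity. R is reflexive — valid.
(D) ◇r → □◇r is axiom 5, which corresponds to the euclidean property. R is not euclidean — not valid.
(E) r → □◇r is axiom B, which corresponds to symmetry. R is not symmetric — not valid.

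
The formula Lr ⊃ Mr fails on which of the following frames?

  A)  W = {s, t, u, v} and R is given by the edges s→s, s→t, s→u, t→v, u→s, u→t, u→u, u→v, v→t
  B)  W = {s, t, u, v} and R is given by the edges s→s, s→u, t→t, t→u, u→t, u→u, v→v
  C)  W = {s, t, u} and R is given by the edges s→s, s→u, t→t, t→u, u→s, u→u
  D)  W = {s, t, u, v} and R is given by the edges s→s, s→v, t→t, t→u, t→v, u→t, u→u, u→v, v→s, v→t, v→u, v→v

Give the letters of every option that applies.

none

The schema Lr ⊃ Mr is axiom D; it is valid on a frame iff R is serial.
(A) R is serial (every world has an R-successor), so the schema is valid here.
(B) R is serial (every world has an R-successor), so the schema is valid here.
(C) R is serial (every world has an R-successor), so the schema is valid here.
(D) R is serial (every world has an R-successor), so the schema is valid here.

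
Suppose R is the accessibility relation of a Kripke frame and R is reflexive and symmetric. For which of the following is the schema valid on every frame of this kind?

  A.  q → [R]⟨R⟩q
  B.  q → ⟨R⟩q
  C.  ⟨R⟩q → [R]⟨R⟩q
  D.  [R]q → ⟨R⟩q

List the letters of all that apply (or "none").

Reflexive relations are serial.
(A) axiom B: valid iff R is symmetric. Every such R is symmetric — valid.
(B) q → ⟨R⟩q (the dual of axiom T) characterises the reflexive frames. Every such R is reflexive — valid.
(C) ⟨R⟩q → [R]⟨R⟩q (axiom 5) characterises the euclidean frames. Such an R need not be euclidean — not valid.
(D) axiom D: valid iff R is serial. Every such R is serial — valid.

A, B, D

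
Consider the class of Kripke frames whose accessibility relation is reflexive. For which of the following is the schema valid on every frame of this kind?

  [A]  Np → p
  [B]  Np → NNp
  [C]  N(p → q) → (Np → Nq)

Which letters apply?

A, C

A reflexive relation is serial.
(A) Np → p is axiom T; it is valid on a frame exactly when R is reflexive. Every such R is reflexive, so valid.
(B) axiom 4: valid iff R is transitive. Such an R need not be transitive — not valid.
(C) this is just K, valid on every normal frame.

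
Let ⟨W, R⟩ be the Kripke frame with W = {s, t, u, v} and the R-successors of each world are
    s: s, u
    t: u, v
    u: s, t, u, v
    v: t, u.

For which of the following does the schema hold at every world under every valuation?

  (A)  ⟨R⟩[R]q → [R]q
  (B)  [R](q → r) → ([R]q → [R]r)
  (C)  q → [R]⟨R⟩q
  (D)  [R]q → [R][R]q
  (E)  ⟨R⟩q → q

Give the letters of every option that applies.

R is symmetric: every R-edge is matched by its reverse.
R is not transitive: s R u and u R t but not s R t.
R is not euclidean: u R s and u R t but not s R t.
R is not a subset of the identity: s R u with s ≠ u.
(A) ⟨R⟩[R]q → [R]q is the dual of axiom 5, which corresponds to the euclidean property. R is not euclidean — not valid.
(B) [R](q → r) → ([R]q → [R]r) is axiom K, valid on every Kripke frame — valid.
(C) q → [R]⟨R⟩q is axiom B; it is valid on a frame exactly when R is symmetric. R is symmetric, so valid.
(D) [R]q → [R][R]q is axiom 4, which corresponds to transitivity. R is not transitive — not valid.
(E) ⟨R⟩q → q is valid only on frames where every R-edge is a self-loop. Here R ⊄ identity — not valid.

B, C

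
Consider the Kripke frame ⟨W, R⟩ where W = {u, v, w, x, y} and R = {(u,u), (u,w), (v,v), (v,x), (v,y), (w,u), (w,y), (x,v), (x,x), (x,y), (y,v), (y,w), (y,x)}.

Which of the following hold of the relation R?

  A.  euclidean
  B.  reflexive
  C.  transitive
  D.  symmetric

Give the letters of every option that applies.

D

(A) not euclidean: w R u and w R y but not u R y.
(B) not reflexive: not w R w.
(C) not transitive: u R w and w R y but not u R y.
(D) symmetric: every R-edge is matched by its reverse.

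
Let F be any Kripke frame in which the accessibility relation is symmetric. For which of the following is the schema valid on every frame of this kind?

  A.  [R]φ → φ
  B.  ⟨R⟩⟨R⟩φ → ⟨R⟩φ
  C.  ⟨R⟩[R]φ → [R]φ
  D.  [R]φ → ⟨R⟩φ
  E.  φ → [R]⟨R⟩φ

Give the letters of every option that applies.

(A) [R]φ → φ is axiom T; it is valid on a frame exactly when R is reflexive. Such an R need not be reflexive, so not valid.
(B) ⟨R⟩⟨R⟩φ → ⟨R⟩φ (the dual of axiom 4) characterises the transitive frames. Such an R need not be transitive — not valid.
(C) ⟨R⟩[R]φ → [R]φ (the dual of axiom 5) characterises the euclidean frames. Such an R need not be euclidean — not valid.
(D) axiom D: valid iff R is serial. Such an R need not be serial — not valid.
(E) φ → [R]⟨R⟩φ (axiom B) characterises the symmetric frames. Every such R is symmetric — valid.

E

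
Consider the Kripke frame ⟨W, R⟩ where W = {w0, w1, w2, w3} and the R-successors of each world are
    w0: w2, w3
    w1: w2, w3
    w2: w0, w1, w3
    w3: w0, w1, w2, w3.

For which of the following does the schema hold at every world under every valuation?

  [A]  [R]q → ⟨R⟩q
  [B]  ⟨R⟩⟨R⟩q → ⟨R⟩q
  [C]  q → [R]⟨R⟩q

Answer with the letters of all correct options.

A, C

R is symmetric: every R-edge is matched by its reverse.
R is not transitive: w0 R w2 and w2 R w0 but not w0 R w0.
R is serial: every world has an R-successor.
(A) axiom D: valid iff R is serial. R is serial — valid.
(B) ⟨R⟩⟨R⟩q → ⟨R⟩q is the dual of axiom 4, which corresponds to transitivity. R is not transitive — not valid.
(C) q → [R]⟨R⟩q is axiom B; it is valid on a frame exactly when R is symmetric. R is symmetric, so valid.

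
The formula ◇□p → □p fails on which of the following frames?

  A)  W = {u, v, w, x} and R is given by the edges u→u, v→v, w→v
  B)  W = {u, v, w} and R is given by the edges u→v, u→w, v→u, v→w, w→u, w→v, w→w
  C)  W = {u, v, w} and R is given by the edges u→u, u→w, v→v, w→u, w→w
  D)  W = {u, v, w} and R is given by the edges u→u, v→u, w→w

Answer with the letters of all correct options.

The schema ◇□p → □p is the dual of axiom 5; it is valid on a frame iff R is euclidean.
(A) R is euclidean (any two R-successors of the same world are R-related), so the schema is valid here.
(B) R is not euclidean (u R v and u R v but not v R v), so the schema fails here.
(C) R is euclidean (any two R-successors of the same world are R-related), so the schema is valid here.
(D) R is euclidean (any two R-successors of the same world are R-related), so the schema is valid here.

B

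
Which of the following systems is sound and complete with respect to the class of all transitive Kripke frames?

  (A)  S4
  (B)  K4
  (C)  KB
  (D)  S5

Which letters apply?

(A) S4 is determined by the class of reflexive and transitive frames.
(B) K4 is determined by exactly this class.
(C) KB is determined by the class of symmetric frames.
(D) S5 is determined by the class of reflexive, symmetric, and transitive frames.

B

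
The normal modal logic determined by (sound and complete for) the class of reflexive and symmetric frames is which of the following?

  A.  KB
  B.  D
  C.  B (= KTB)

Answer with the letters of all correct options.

C

(A) KB is determined by the class of symmetric frames.
(B) D is determined by the class of serial frames.
(C) B (= KTB) is determined by exactly this class.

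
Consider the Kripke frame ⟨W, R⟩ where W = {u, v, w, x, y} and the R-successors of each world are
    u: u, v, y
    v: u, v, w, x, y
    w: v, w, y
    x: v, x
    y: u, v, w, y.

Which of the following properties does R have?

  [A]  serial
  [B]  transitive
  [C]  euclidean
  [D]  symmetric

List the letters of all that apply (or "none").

A, D

(A) serial: every world has an R-successor.
(B) not transitive: u R v and v R w but not u R w.
(C) not euclidean: v R u and v R w but not u R w.
(D) symmetric: every R-edge is matched by its reverse.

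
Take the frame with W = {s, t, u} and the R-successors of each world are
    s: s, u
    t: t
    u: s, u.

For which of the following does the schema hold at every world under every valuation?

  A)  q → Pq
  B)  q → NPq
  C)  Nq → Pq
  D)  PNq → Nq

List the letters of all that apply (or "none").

R is reflexive: each world relates to itself.
R is symmetric: every R-edge is matched by its reverse.
R is euclidean: any two R-successors of the same world are R-related.
R is serial: every world has an R-successor.
(A) q → Pq is the dual of axiom T; it is valid on a frame exactly when R is reflexive. R is reflexive, so valid.
(B) q → NPq (axiom B) characterises the symmetric frames. R is symmetric — valid.
(C) Nq → Pq is axiom D; it is valid on a frame exactly when R is serial. R is serial, so valid.
(D) the dual of axiom 5: valid iff R is euclidean. R is euclidean — valid.

A, B, C, D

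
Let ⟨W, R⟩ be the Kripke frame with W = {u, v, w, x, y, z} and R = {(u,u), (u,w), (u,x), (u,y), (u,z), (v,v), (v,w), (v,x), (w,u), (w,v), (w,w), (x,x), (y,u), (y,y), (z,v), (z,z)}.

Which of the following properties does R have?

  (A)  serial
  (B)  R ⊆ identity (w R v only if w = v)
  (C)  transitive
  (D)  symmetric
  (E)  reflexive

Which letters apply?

(A) serial: every world has an R-successor.
(B) not ⊆ identity: u R w with u ≠ w.
(C) not transitive: u R w and w R v but not u R v.
(D) not symmetric: u R x but not x R u.
(E) reflexive: each world relates to itself.

A, E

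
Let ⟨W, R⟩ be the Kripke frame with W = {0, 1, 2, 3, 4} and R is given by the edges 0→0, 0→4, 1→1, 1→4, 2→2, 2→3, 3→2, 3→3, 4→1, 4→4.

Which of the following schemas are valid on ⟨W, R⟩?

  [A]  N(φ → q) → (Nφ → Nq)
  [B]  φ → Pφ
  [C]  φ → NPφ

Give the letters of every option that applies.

A, B

R is reflexive: each world relates to itself.
R is not symmetric: 0 R 4 but not 4 R 0.
(A) N(φ → q) → (Nφ → Nq) is axiom K, valid on every Kripke frame — valid.
(B) the dual of axiom T: valid iff R is reflexive. R is reflexive — valid.
(C) φ → NPφ is axiom B, which corresponds to symmetry. R is not symmetric — not valid.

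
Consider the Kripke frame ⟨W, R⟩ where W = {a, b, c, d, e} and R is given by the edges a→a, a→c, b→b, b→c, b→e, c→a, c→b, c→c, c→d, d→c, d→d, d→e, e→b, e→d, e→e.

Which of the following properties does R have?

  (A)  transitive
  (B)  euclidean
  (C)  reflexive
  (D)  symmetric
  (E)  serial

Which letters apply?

C, D, E

(A) not transitive: a R c and c R b but not a R b.
(B) not euclidean: b R c and b R e but not c R e.
(C) reflexive: each world relates to itself.
(D) symmetric: every R-edge is matched by its reverse.
(E) serial: every world has an R-successor.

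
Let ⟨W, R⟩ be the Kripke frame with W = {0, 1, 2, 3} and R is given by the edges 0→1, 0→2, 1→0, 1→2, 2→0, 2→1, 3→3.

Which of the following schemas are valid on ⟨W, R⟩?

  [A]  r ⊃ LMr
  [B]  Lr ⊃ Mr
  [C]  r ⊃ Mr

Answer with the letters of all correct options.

A, B

R is not reflexive: not 0 R 0.
R is symmetric: every R-edge is matched by its reverse.
R is serial: every world has an R-successor.
(A) r ⊃ LMr is axiom B, which corresponds to symmetry. R is symmetric — valid.
(B) Lr ⊃ Mr is axiom D, which corresponds to seriality. R is serial — valid.
(C) r ⊃ Mr (the dual of axiom T) characterises the reflexive frames. R is not reflexive — not valid.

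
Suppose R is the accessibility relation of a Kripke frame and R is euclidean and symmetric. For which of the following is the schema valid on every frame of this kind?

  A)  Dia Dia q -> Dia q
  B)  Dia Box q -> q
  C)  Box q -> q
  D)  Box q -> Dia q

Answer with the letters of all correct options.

A, B

A symmetric euclidean relation is transitive (uRv and vRw give vRu by symmetry, then uRw by the euclidean condition, applied at v).
(A) the dual of axiom 4: valid iff R is transitive. Every such R is transitive — valid.
(B) Dia Box q -> q (the dual of axiom B) characterises the symmetric frames. Every such R is symmetric — valid.
(C) Box q -> q is axiom T, which corresponds to reflexivity. Such an R need not be reflexive — not valid.
(D) axiom D: valid iff R is serial. Such an R need not be serial — not valid.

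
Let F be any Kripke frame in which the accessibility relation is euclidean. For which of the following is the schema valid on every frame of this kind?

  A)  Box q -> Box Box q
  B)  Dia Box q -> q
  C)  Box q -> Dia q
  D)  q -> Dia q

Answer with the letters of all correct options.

(A) Box q -> Box Box q is axiom 4; it is valid on a frame exactly when R is transitive. Such an R need not be transitive, so not valid.
(B) Dia Box q -> q is the dual of axiom B; it is valid on a frame exactly when R is symmetric. Such an R need not be symmetric, so not valid.
(C) Box q -> Dia q is axiom D; it is valid on a frame exactly when R is serial. Such an R need not be serial, so not valid.
(D) q -> Dia q (the dual of axiom T) characterises the reflexive frames. Such an R need not be reflexive — not valid.

none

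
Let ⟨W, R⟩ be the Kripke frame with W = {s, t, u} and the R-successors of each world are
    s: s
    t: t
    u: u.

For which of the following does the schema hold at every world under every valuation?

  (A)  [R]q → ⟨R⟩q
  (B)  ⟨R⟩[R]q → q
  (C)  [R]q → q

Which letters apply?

A, B, C

R is reflexive: each world relates to itself.
R is symmetric: every R-edge is matched by its reverse.
R is serial: every world has an R-successor.
(A) axiom D: valid iff R is serial. R is serial — valid.
(B) ⟨R⟩[R]q → q is the dual of axiom B; it is valid on a frame exactly when R is symmetric. R is symmetric, so valid.
(C) axiom T: valid iff R is reflexive. R is reflexive — valid.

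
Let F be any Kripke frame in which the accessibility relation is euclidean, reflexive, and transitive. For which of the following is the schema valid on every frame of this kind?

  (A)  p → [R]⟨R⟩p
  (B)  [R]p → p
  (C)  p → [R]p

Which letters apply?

A relation that is euclidean, reflexive, and transitive is also serial and symmetric.
(A) p → [R]⟨R⟩p is axiom B; it is valid on a frame exactly when R is symmetric. Every such R is symmetric, so valid.
(B) [R]p → p (axiom T) characterises the reflexive frames. Every such R is reflexive — valid.
(C) p → [R]p is equivalent to ◇p→p; it holds exactly when R ⊆ identity. Such an R need not be a subset of the identity — not valid.

A, B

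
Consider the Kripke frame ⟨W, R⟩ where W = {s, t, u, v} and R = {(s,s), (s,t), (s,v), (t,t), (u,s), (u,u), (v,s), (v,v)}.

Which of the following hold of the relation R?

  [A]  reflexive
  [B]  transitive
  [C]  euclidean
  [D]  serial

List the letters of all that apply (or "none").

(A) reflexive: each world relates to itself.
(B) not transitive: u R s and s R t but not u R t.
(C) not euclidean: s R t and s R s but not t R s.
(D) serial: every world has an R-successor.

A, D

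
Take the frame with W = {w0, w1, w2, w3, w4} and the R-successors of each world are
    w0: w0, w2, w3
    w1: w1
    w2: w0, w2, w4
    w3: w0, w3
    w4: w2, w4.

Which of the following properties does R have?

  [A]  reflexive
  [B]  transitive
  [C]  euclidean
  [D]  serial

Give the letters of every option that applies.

(A) reflexive: each world relates to itself.
(B) not transitive: w0 R w2 and w2 R w4 but not w0 R w4.
(C) not euclidean: w0 R w2 and w0 R w3 but not w2 R w3.
(D) serial: every world has an R-successor.

A, D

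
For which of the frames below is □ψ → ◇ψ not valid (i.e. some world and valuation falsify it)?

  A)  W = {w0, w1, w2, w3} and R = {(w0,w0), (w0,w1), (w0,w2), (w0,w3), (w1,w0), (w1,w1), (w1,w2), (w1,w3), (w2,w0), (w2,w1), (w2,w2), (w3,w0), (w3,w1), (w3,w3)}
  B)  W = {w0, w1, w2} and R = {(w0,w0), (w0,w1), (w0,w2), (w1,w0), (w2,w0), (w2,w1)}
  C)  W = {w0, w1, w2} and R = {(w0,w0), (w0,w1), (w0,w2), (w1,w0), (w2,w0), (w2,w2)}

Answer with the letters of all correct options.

none

The schema □ψ → ◇ψ is axiom D; it is valid on a frame iff R is serial.
(A) R is serial (every world has an R-successor), so the schema is valid here.
(B) R is serial (every world has an R-successor), so the schema is valid here.
(C) R is serial (every world has an R-successor), so the schema is valid here.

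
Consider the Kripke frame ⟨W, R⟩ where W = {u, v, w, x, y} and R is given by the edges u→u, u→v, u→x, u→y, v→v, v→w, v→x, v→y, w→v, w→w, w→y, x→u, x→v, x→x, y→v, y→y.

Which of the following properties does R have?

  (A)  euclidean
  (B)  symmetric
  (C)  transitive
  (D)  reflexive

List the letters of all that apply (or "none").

D

(A) not euclidean: u R v and u R u but not v R u.
(B) not symmetric: u R v but not v R u.
(C) not transitive: u R v and v R w but not u R w.
(D) reflexive: each world relates to itself.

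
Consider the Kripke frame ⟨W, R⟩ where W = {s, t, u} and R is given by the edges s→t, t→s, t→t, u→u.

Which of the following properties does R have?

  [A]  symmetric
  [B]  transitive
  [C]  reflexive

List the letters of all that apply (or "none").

A

(A) symmetric: every R-edge is matched by its reverse.
(B) not transitive: s R t and t R s but not s R s.
(C) not reflexive: not s R s.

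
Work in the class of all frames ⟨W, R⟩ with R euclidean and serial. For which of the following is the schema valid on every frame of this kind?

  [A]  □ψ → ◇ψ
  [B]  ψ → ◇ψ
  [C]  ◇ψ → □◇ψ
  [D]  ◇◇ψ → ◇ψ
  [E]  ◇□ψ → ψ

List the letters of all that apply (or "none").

(A) □ψ → ◇ψ is axiom D; it is valid on a frame exactly when R is serial. Every such R is serial, so valid.
(B) ψ → ◇ψ is the dual of axiom T, which corresponds to reflexivity. Such an R need not be reflexive — not valid.
(C) ◇ψ → □◇ψ is axiom 5; it is valid on a frame exactly when R is euclidean. Every such R is euclidean, so valid.
(D) ◇◇ψ → ◇ψ is the dual of axiom 4; it is valid on a frame exactly when R is transitive. Such an R need not be transitive, so not valid.
(E) ◇□ψ → ψ is the dual of axiom B, which corresponds to symmetry. Such an R need not be symmetric — not valid.

A, C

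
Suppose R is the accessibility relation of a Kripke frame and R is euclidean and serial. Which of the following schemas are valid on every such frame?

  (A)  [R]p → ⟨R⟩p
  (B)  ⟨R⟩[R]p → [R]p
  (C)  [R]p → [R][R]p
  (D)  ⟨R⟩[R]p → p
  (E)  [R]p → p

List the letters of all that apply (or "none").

A, B

(A) [R]p → ⟨R⟩p is axiom D; it is valid on a frame exactly when R is serial. Every such R is serial, so valid.
(B) ⟨R⟩[R]p → [R]p (the dual of axiom 5) characterises the euclidean frames. Every such R is euclidean — valid.
(C) [R]p → [R][R]p is axiom 4; it is valid on a frame exactly when R is transitive. Such an R need not be transitive, so not valid.
(D) ⟨R⟩[R]p → p (the dual of axiom B) characterises the symmetric frames. Such an R need not be symmetric — not valid.
(E) axiom T: valid iff R is reflexive. Such an R need not be reflexive — not valid.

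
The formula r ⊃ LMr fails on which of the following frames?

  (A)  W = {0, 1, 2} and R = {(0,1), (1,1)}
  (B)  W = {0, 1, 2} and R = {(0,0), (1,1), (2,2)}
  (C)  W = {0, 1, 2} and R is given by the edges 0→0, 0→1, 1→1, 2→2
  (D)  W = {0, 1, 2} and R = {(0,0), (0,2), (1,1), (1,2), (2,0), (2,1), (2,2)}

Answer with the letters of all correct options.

A, C

The schema r ⊃ LMr is axiom B; it is valid on a frame iff R is symmetric.
(A) R is not symmetric (0 R 1 but not 1 R 0), so the schema fails here.
(B) R is symmetric (every R-edge is matched by its reverse), so the schema is valid here.
(C) R is not symmetric (0 R 1 but not 1 R 0), so the schema fails here.
(D) R is symmetric (every R-edge is matched by its reverse), so the schema is valid here.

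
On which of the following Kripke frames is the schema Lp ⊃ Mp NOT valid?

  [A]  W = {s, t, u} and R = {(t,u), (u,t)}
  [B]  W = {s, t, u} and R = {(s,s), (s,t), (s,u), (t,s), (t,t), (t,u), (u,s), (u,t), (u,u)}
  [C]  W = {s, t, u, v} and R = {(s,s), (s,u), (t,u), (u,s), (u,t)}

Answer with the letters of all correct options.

The schema Lp ⊃ Mp is axiom D; it is valid on a frame iff R is serial.
(A) R is not serial (s has no R-successor), so the schema fails here.
(B) R is serial (every world has an R-successor), so the schema is valid here.
(C) R is not serial (v has no R-successor), so the schema fails here.

A, C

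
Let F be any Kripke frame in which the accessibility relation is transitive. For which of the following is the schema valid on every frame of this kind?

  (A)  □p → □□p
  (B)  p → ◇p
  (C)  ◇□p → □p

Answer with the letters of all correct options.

A

(A) □p → □□p is axiom 4, which corresponds to transitivity. Every such R is transitive — valid.
(B) the dual of axiom T: valid iff R is reflexive. Such an R need not be reflexive — not valid.
(C) ◇□p → □p is the dual of axiom 5; it is valid on a frame exactly when R is euclidean. Such an R need not be euclidean, so not valid.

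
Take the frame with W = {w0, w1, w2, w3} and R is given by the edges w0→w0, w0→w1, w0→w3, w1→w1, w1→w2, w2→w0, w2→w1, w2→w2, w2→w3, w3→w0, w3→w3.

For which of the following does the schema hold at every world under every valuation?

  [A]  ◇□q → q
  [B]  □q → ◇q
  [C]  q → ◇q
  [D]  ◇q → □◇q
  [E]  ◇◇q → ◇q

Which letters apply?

R is reflexive: each world relates to itself.
R is not symmetric: w0 R w1 but not w1 R w0.
R is not transitive: w0 R w1 and w1 R w2 but not w0 R w2.
R is not euclidean: w0 R w1 and w0 R w0 but not w1 R w0.
R is serial: every world has an R-successor.
(A) the dual of axiom B: valid iff R is symmetric. R is not symmetric — not valid.
(B) □q → ◇q is axiom D, which corresponds to seriality. R is serial — valid.
(C) q → ◇q is the dual of axiom T; it is valid on a frame exactly when R is reflexive. R is reflexive, so valid.
(D) ◇q → □◇q is axiom 5; it is valid on a frame exactly when R is euclidean. R is not euclidean, so not valid.
(E) the dual of axiom 4: valid iff R is transitive. R is not transitive — not valid.

B, C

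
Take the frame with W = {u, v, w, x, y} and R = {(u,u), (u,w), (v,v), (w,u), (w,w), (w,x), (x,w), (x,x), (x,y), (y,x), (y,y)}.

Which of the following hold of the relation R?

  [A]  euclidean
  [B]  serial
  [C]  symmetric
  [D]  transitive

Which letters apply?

B, C

(A) not euclidean: w R u and w R x but not u R x.
(B) serial: every world has an R-successor.
(C) symmetric: every R-edge is matched by its reverse.
(D) not transitive: u R w and w R x but not u R x.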